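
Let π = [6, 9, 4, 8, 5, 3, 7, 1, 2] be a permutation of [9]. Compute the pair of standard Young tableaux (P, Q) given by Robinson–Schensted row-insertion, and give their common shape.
P = [1, 2, 7] / [3, 5] / [4, 8] / [6] / [9];  Q = [1, 2, 7] / [3, 4] / [5, 9] / [6] / [8];  common shape = (3, 2, 2, 1, 1)

Row-insert the values π_1, π_2, … into P one at a time, bumping the leftmost entry strictly greater than the inserted value down to the next row. The recording tableau Q records, in position (i, j), the step at which that cell was added to P.
  Insert 6 (step 1): P = [6];  Q = [1]
  Insert 9 (step 2): P = [6, 9];  Q = [1, 2]
  Insert 4 (step 3): P = [4, 9] / [6];  Q = [1, 2] / [3]
  Insert 8 (step 4): P = [4, 8] / [6, 9];  Q = [1, 2] / [3, 4]
  Insert 5 (step 5): P = [4, 5] / [6, 8] / [9];  Q = [1, 2] / [3, 4] / [5]
  Insert 3 (step 6): P = [3, 5] / [4, 8] / [6] / [9];  Q = [1, 2] / [3, 4] / [5] / [6]
  Insert 7 (step 7): P = [3, 5, 7] / [4, 8] / [6] / [9];  Q = [1, 2, 7] / [3, 4] / [5] / [6]
  Insert 1 (step 8): P = [1, 5, 7] / [3, 8] / [4] / [6] / [9];  Q = [1, 2, 7] / [3, 4] / [5] / [6] / [8]
  Insert 2 (step 9): P = [1, 2, 7] / [3, 5] / [4, 8] / [6] / [9];  Q = [1, 2, 7] / [3, 4] / [5, 9] / [6] / [8]
Final shape: (3, 2, 2, 1, 1).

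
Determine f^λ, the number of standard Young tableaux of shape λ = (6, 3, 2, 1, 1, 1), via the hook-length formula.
# SYT of shape (6, 3, 2, 1, 1, 1) = 59904

Hook-length formula: f^λ = n! / Π hook(c), product over all cells c of the Young diagram. For λ = (6, 3, 2, 1, 1, 1), n = 14 boxes. Hook lengths by row (left-to-right, top-to-bottom): [11, 7, 5, 3, 2, 1]; [7, 3, 1]; [5, 1]; [3]; [2]; [1]. Product of hooks = 1455300. So f^λ = 14! / 1455300 = 87178291200 / 1455300 = 59904.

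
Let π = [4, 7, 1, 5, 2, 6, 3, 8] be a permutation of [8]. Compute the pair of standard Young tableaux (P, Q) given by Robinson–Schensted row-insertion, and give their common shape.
P = [1, 2, 3, 8] / [4, 5, 6] / [7];  Q = [1, 2, 6, 8] / [3, 4, 7] / [5];  common shape = (4, 3, 1)

Row-insert the values π_1, π_2, … into P one at a time, bumping the leftmost entry strictly greater than the inserted value down to the next row. The recording tableau Q records, in position (i, j), the step at which that cell was added to P.
  Insert 4 (step 1): P = [4];  Q = [1]
  Insert 7 (step 2): P = [4, 7];  Q = [1, 2]
  Insert 1 (step 3): P = [1, 7] / [4];  Q = [1, 2] / [3]
  Insert 5 (step 4): P = [1, 5] / [4, 7];  Q = [1, 2] / [3, 4]
  Insert 2 (step 5): P = [1, 2] / [4, 5] / [7];  Q = [1, 2] / [3, 4] / [5]
  Insert 6 (step 6): P = [1, 2, 6] / [4, 5] / [7];  Q = [1, 2, 6] / [3, 4] / [5]
  Insert 3 (step 7): P = [1, 2, 3] / [4, 5, 6] / [7];  Q = [1, 2, 6] / [3, 4, 7] / [5]
  Insert 8 (step 8): P = [1, 2, 3, 8] / [4, 5, 6] / [7];  Q = [1, 2, 6, 8] / [3, 4, 7] / [5]
Final shape: (4, 3, 1).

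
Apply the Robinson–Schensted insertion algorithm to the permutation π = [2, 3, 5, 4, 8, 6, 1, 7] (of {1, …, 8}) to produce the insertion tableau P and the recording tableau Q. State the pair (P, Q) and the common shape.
P = [1, 3, 4, 6, 7] / [2, 8] / [5];  Q = [1, 2, 3, 5, 8] / [4, 6] / [7];  common shape = (5, 2, 1)

Row-insert the values π_1, π_2, … into P one at a time, bumping the leftmost entry strictly greater than the inserted value down to the next row. The recording tableau Q records, in position (i, j), the step at which that cell was added to P.
  Insert 2 (step 1): P = [2];  Q = [1]
  Insert 3 (step 2): P = [2, 3];  Q = [1, 2]
  Insert 5 (step 3): P = [2, 3, 5];  Q = [1, 2, 3]
  Insert 4 (step 4): P = [2, 3, 4] / [5];  Q = [1, 2, 3] / [4]
  Insert 8 (step 5): P = [2, 3, 4, 8] / [5];  Q = [1, 2, 3, 5] / [4]
  Insert 6 (step 6): P = [2, 3, 4, 6] / [5, 8];  Q = [1, 2, 3, 5] / [4, 6]
  Insert 1 (step 7): P = [1, 3, 4, 6] / [2, 8] / [5];  Q = [1, 2, 3, 5] / [4, 6] / [7]
  Insert 7 (step 8): P = [1, 3, 4, 6, 7] / [2, 8] / [5];  Q = [1, 2, 3, 5, 8] / [4, 6] / [7]
Final shape: (5, 2, 1).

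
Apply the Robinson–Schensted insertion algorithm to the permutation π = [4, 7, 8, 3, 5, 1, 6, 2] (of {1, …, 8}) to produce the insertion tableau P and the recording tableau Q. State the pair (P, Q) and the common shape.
P = [1, 2, 6] / [3, 5, 8] / [4, 7];  Q = [1, 2, 3] / [4, 5, 7] / [6, 8];  common shape = (3, 3, 2)

Row-insert the values π_1, π_2, … into P one at a time, bumping the leftmost entry strictly greater than the inserted value down to the next row. The recording tableau Q records, in position (i, j), the step at which that cell was added to P.
  Insert 4 (step 1): P = [4];  Q = [1]
  Insert 7 (step 2): P = [4, 7];  Q = [1, 2]
  Insert 8 (step 3): P = [4, 7, 8];  Q = [1, 2, 3]
  Insert 3 (step 4): P = [3, 7, 8] / [4];  Q = [1, 2, 3] / [4]
  Insert 5 (step 5): P = [3, 5, 8] / [4, 7];  Q = [1, 2, 3] / [4, 5]
  Insert 1 (step 6): P = [1, 5, 8] / [3, 7] / [4];  Q = [1, 2, 3] / [4, 5] / [6]
  Insert 6 (step 7): P = [1, 5, 6] / [3, 7, 8] / [4];  Q = [1, 2, 3] / [4, 5, 7] / [6]
  Insert 2 (step 8): P = [1, 2, 6] / [3, 5, 8] / [4, 7];  Q = [1, 2, 3] / [4, 5, 7] / [6, 8]
Final shape: (3, 3, 2).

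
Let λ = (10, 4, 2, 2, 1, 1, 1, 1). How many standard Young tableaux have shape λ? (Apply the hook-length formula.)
# SYT of shape (10, 4, 2, 2, 1, 1, 1, 1) = 527206680

Hook-length formula: f^λ = n! / Π hook(c), product over all cells c of the Young diagram. For λ = (10, 4, 2, 2, 1, 1, 1, 1), n = 22 boxes. Hook lengths by row (left-to-right, top-to-bottom): [17, 12, 9, 8, 6, 5, 4, 3, 2, 1]; [10, 5, 2, 1]; [7, 2]; [6, 1]; [4]; [3]; [2]; [1]. Product of hooks = 2131992576000. So f^λ = 22! / 2131992576000 = 1124000727777607680000 / 2131992576000 = 527206680.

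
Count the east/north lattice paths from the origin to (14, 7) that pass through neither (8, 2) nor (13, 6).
Number of paths = 52566

Inclusion–exclusion. Total paths: C(21, 14) = 116280. Through P₁: C(10, 8)·C(11, 6) = 20790. Through P₂: C(19, 13)·C(2, 1) = 54264. Since P₁ is strictly southwest of P₂, a monotone path through both must visit P₁ then P₂; paths through both = C(10, 8)·C(9, 5)·C(2, 1) = 11340. Avoid both = 116280 − 20790 − 54264 + 11340 = 52566.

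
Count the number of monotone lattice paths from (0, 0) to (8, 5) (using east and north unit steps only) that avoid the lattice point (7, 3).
Number of paths = 927

Total paths from (0, 0) to (8, 5): C(13, 8) = 1287. Paths through (7, 3): (paths (0, 0) → (7, 3)) × (paths (7, 3) → (8, 5)) = C(10, 7) · C(3, 1) = 120 · 3 = 360. Avoidance count = 1287 − 360 = 927.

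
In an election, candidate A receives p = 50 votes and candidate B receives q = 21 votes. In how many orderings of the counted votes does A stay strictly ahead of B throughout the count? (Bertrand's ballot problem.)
Strict-lead orderings = 223554928867479924

Total orderings of the 71 votes with 50 for A: C(71, 50) = 547324136192795676. By the Bertrand ballot formula (Cycle Lemma / reflection principle), the number of orderings in which A is strictly ahead of B throughout is (p − q)/(p + q) · C(p + q, p) = (50 − 21)/(50 + 21) · 547324136192795676 = 223554928867479924.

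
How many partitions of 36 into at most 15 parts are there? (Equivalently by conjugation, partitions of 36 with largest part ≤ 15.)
p(36, parts ≤ 15) = 15272

Use the recurrence p(n, m) = p(n, m−1) + p(n−m, m): either the largest part is < m (count p(n, m−1)) or the largest part is exactly m (remove one copy of m, count p(n−m, m)). With p(0, ·) = 1 this gives p(36, parts ≤ 15) = 15272. (By conjugating Young diagrams, this also counts partitions of 36 into at most 15 parts.)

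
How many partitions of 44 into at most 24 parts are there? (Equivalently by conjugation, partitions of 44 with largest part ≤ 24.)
p(44, parts ≤ 24) = 73088

Use the recurrence p(n, m) = p(n, m−1) + p(n−m, m): either the largest part is < m (count p(n, m−1)) or the largest part is exactly m (remove one copy of m, count p(n−m, m)). With p(0, ·) = 1 this gives p(44, parts ≤ 24) = 73088. (By conjugating Young diagrams, this also counts partitions of 44 into at most 24 parts.)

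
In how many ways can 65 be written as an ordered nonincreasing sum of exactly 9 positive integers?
p(65, 9 parts) = 88252

Partitions of n into exactly k parts are in bijection with partitions of n − k into at most k parts (subtract 1 from each part). So p(65, exactly 9) = p(56, parts ≤ 9). Computing via the recurrence p(m, j) = p(m, j−1) + p(m−j, j) gives 88252.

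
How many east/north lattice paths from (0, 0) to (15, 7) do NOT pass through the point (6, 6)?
Number of paths = 161304

Total paths from (0, 0) to (15, 7): C(22, 15) = 170544. Paths through (6, 6): (paths (0, 0) → (6, 6)) × (paths (6, 6) → (15, 7)) = C(12, 6) · C(10, 9) = 924 · 10 = 9240. Avoidance count = 170544 − 9240 = 161304.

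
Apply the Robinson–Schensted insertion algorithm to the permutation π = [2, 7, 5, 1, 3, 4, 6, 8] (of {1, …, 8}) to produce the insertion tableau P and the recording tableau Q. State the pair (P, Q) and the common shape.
P = [1, 3, 4, 6, 8] / [2, 5] / [7];  Q = [1, 2, 6, 7, 8] / [3, 5] / [4];  common shape = (5, 2, 1)

Row-insert the values π_1, π_2, … into P one at a time, bumping the leftmost entry strictly greater than the inserted value down to the next row. The recording tableau Q records, in position (i, j), the step at which that cell was added to P.
  Insert 2 (step 1): P = [2];  Q = [1]
  Insert 7 (step 2): P = [2, 7];  Q = [1, 2]
  Insert 5 (step 3): P = [2, 5] / [7];  Q = [1, 2] / [3]
  Insert 1 (step 4): P = [1, 5] / [2] / [7];  Q = [1, 2] / [3] / [4]
  Insert 3 (step 5): P = [1, 3] / [2, 5] / [7];  Q = [1, 2] / [3, 5] / [4]
  Insert 4 (step 6): P = [1, 3, 4] / [2, 5] / [7];  Q = [1, 2, 6] / [3, 5] / [4]
  Insert 6 (step 7): P = [1, 3, 4, 6] / [2, 5] / [7];  Q = [1, 2, 6, 7] / [3, 5] / [4]
  Insert 8 (step 8): P = [1, 3, 4, 6, 8] / [2, 5] / [7];  Q = [1, 2, 6, 7, 8] / [3, 5] / [4]
Final shape: (5, 2, 1).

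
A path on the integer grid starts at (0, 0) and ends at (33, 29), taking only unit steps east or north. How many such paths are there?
Number of paths = 409894288378212890

A monotone lattice path from (0, 0) to (33, 29) consists of 33 east steps and 29 north steps in some order, so it is determined by which 33 of the 62 steps are east. The count is C(62, 33) = 409894288378212890.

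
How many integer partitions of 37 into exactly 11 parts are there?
p(37, 11 parts) = 1930

Partitions of n into exactly k parts are in bijection with partitions of n − k into at most k parts (subtract 1 from each part). So p(37, exactly 11) = p(26, parts ≤ 11). Computing via the recurrence p(m, j) = p(m, j−1) + p(m−j, j) gives 1930.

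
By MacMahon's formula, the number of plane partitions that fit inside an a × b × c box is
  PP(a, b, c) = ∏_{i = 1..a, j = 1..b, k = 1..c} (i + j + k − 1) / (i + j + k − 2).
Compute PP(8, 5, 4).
PP(8, 5, 4) = 4789851066

Evaluate the triple product over i = 1..8, j = 1..5, k = 1..4. The factors are (2/1) · (3/2) · (4/3) · (5/4) · (3/2) · (4/3) · (5/4) · (6/5) · … (160 factors total). The numerators and denominators telescope so the product is an integer; carrying out the multiplication exactly gives PP(8, 5, 4) = 4789851066.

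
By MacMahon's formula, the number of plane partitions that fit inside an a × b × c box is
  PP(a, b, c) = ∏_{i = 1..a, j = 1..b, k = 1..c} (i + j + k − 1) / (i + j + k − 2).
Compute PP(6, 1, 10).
PP(6, 1, 10) = 8008

Evaluate the triple product over i = 1..6, j = 1..1, k = 1..10. The factors are (2/1) · (3/2) · (4/3) · (5/4) · (6/5) · (7/6) · (8/7) · (9/8) · … (60 factors total). The numerators and denominators telescope so the product is an integer; carrying out the multiplication exactly gives PP(6, 1, 10) = 8008.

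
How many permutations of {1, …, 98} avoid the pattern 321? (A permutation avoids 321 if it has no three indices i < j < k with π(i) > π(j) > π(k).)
C_98 = 57743358069601357782187700608042856334020731624756611000

These 321-avoiding permutations are counted by the Catalan number C_n = (1/(n + 1)) · C(2n, n). For n = 98: C_98 = (1/99) · C(196, 98) = 5716592448890534420436582360196242777068052430850904489000/99 = 57743358069601357782187700608042856334020731624756611000.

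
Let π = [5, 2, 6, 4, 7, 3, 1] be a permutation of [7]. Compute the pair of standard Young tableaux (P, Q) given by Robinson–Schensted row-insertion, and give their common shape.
P = [1, 3, 7] / [2, 6] / [4] / [5];  Q = [1, 3, 5] / [2, 4] / [6] / [7];  common shape = (3, 2, 1, 1)

Row-insert the values π_1, π_2, … into P one at a time, bumping the leftmost entry strictly greater than the inserted value down to the next row. The recording tableau Q records, in position (i, j), the step at which that cell was added to P.
  Insert 5 (step 1): P = [5];  Q = [1]
  Insert 2 (step 2): P = [2] / [5];  Q = [1] / [2]
  Insert 6 (step 3): P = [2, 6] / [5];  Q = [1, 3] / [2]
  Insert 4 (step 4): P = [2, 4] / [5, 6];  Q = [1, 3] / [2, 4]
  Insert 7 (step 5): P = [2, 4, 7] / [5, 6];  Q = [1, 3, 5] / [2, 4]
  Insert 3 (step 6): P = [2, 3, 7] / [4, 6] / [5];  Q = [1, 3, 5] / [2, 4] / [6]
  Insert 1 (step 7): P = [1, 3, 7] / [2, 6] / [4] / [5];  Q = [1, 3, 5] / [2, 4] / [6] / [7]
Final shape: (3, 2, 1, 1).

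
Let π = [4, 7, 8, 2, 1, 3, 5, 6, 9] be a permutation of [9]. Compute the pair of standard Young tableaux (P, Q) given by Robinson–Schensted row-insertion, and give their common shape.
P = [1, 3, 5, 6, 9] / [2, 7, 8] / [4];  Q = [1, 2, 3, 8, 9] / [4, 6, 7] / [5];  common shape = (5, 3, 1)

Row-insert the values π_1, π_2, … into P one at a time, bumping the leftmost entry strictly greater than the inserted value down to the next row. The recording tableau Q records, in position (i, j), the step at which that cell was added to P.
  Insert 4 (step 1): P = [4];  Q = [1]
  Insert 7 (step 2): P = [4, 7];  Q = [1, 2]
  Insert 8 (step 3): P = [4, 7, 8];  Q = [1, 2, 3]
  Insert 2 (step 4): P = [2, 7, 8] / [4];  Q = [1, 2, 3] / [4]
  Insert 1 (step 5): P = [1, 7, 8] / [2] / [4];  Q = [1, 2, 3] / [4] / [5]
  Insert 3 (step 6): P = [1, 3, 8] / [2, 7] / [4];  Q = [1, 2, 3] / [4, 6] / [5]
  Insert 5 (step 7): P = [1, 3, 5] / [2, 7, 8] / [4];  Q = [1, 2, 3] / [4, 6, 7] / [5]
  Insert 6 (step 8): P = [1, 3, 5, 6] / [2, 7, 8] / [4];  Q = [1, 2, 3, 8] / [4, 6, 7] / [5]
  Insert 9 (step 9): P = [1, 3, 5, 6, 9] / [2, 7, 8] / [4];  Q = [1, 2, 3, 8, 9] / [4, 6, 7] / [5]
Final shape: (5, 3, 1).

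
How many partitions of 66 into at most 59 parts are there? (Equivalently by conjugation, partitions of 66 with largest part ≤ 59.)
p(66, parts ≤ 59) = 2323490

Use the recurrence p(n, m) = p(n, m−1) + p(n−m, m): either the largest part is < m (count p(n, m−1)) or the largest part is exactly m (remove one copy of m, count p(n−m, m)). With p(0, ·) = 1 this gives p(66, parts ≤ 59) = 2323490. (By conjugating Young diagrams, this also counts partitions of 66 into at most 59 parts.)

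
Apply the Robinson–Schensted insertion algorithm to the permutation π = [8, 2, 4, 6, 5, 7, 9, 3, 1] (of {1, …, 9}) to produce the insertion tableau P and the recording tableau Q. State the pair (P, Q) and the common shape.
P = [1, 3, 5, 7, 9] / [2] / [4] / [6] / [8];  Q = [1, 3, 4, 6, 7] / [2] / [5] / [8] / [9];  common shape = (5, 1, 1, 1, 1)

Row-insert the values π_1, π_2, … into P one at a time, bumping the leftmost entry strictly greater than the inserted value down to the next row. The recording tableau Q records, in position (i, j), the step at which that cell was added to P.
  Insert 8 (step 1): P = [8];  Q = [1]
  Insert 2 (step 2): P = [2] / [8];  Q = [1] / [2]
  Insert 4 (step 3): P = [2, 4] / [8];  Q = [1, 3] / [2]
  Insert 6 (step 4): P = [2, 4, 6] / [8];  Q = [1, 3, 4] / [2]
  Insert 5 (step 5): P = [2, 4, 5] / [6] / [8];  Q = [1, 3, 4] / [2] / [5]
  Insert 7 (step 6): P = [2, 4, 5, 7] / [6] / [8];  Q = [1, 3, 4, 6] / [2] / [5]
  Insert 9 (step 7): P = [2, 4, 5, 7, 9] / [6] / [8];  Q = [1, 3, 4, 6, 7] / [2] / [5]
  Insert 3 (step 8): P = [2, 3, 5, 7, 9] / [4] / [6] / [8];  Q = [1, 3, 4, 6, 7] / [2] / [5] / [8]
  Insert 1 (step 9): P = [1, 3, 5, 7, 9] / [2] / [4] / [6] / [8];  Q = [1, 3, 4, 6, 7] / [2] / [5] / [8] / [9]
Final shape: (5, 1, 1, 1, 1).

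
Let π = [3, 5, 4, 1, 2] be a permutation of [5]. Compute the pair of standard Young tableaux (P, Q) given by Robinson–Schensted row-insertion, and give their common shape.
P = [1, 2] / [3, 4] / [5];  Q = [1, 2] / [3, 5] / [4];  common shape = (2, 2, 1)

Row-insert the values π_1, π_2, … into P one at a time, bumping the leftmost entry strictly greater than the inserted value down to the next row. The recording tableau Q records, in position (i, j), the step at which that cell was added to P.
  Insert 3 (step 1): P = [3];  Q = [1]
  Insert 5 (step 2): P = [3, 5];  Q = [1, 2]
  Insert 4 (step 3): P = [3, 4] / [5];  Q = [1, 2] / [3]
  Insert 1 (step 4): P = [1, 4] / [3] / [5];  Q = [1, 2] / [3] / [4]
  Insert 2 (step 5): P = [1, 2] / [3, 4] / [5];  Q = [1, 2] / [3, 5] / [4]
Final shape: (2, 2, 1).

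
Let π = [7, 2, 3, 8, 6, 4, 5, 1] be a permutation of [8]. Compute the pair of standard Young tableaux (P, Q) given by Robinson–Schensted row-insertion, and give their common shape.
P = [1, 3, 4, 5] / [2, 8] / [6] / [7];  Q = [1, 3, 4, 7] / [2, 5] / [6] / [8];  common shape = (4, 2, 1, 1)

Row-insert the values π_1, π_2, … into P one at a time, bumping the leftmost entry strictly greater than the inserted value down to the next row. The recording tableau Q records, in position (i, j), the step at which that cell was added to P.
  Insert 7 (step 1): P = [7];  Q = [1]
  Insert 2 (step 2): P = [2] / [7];  Q = [1] / [2]
  Insert 3 (step 3): P = [2, 3] / [7];  Q = [1, 3] / [2]
  Insert 8 (step 4): P = [2, 3, 8] / [7];  Q = [1, 3, 4] / [2]
  Insert 6 (step 5): P = [2, 3, 6] / [7, 8];  Q = [1, 3, 4] / [2, 5]
  Insert 4 (step 6): P = [2, 3, 4] / [6, 8] / [7];  Q = [1, 3, 4] / [2, 5] / [6]
  Insert 5 (step 7): P = [2, 3, 4, 5] / [6, 8] / [7];  Q = [1, 3, 4, 7] / [2, 5] / [6]
  Insert 1 (step 8): P = [1, 3, 4, 5] / [2, 8] / [6] / [7];  Q = [1, 3, 4, 7] / [2, 5] / [6] / [8]
Final shape: (4, 2, 1, 1).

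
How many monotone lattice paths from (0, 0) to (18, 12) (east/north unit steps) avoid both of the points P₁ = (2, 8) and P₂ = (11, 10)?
Number of paths = 73666524

Inclusion–exclusion. Total paths: C(30, 18) = 86493225. Through P₁: C(10, 2)·C(20, 16) = 218025. Through P₂: C(21, 11)·C(9, 7) = 12697776. Since P₁ is strictly southwest of P₂, a monotone path through both must visit P₁ then P₂; paths through both = C(10, 2)·C(11, 9)·C(9, 7) = 89100. Avoid both = 86493225 − 218025 − 12697776 + 89100 = 73666524.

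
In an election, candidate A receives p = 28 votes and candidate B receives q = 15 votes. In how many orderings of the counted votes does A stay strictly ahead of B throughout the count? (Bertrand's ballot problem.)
Strict-lead orderings = 45812198536

Total orderings of the 43 votes with 28 for A: C(43, 28) = 151532656696. By the Bertrand ballot formula (Cycle Lemma / reflection principle), the number of orderings in which A is strictly ahead of B throughout is (p − q)/(p + q) · C(p + q, p) = (28 − 15)/(28 + 15) · 151532656696 = 45812198536.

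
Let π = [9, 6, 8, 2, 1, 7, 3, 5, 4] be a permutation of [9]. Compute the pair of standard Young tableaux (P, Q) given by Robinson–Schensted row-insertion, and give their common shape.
P = [1, 3, 4] / [2, 5] / [6, 7] / [8] / [9];  Q = [1, 3, 8] / [2, 6] / [4, 7] / [5] / [9];  common shape = (3, 2, 2, 1, 1)

Row-insert the values π_1, π_2, … into P one at a time, bumping the leftmost entry strictly greater than the inserted value down to the next row. The recording tableau Q records, in position (i, j), the step at which that cell was added to P.
  Insert 9 (step 1): P = [9];  Q = [1]
  Insert 6 (step 2): P = [6] / [9];  Q = [1] / [2]
  Insert 8 (step 3): P = [6, 8] / [9];  Q = [1, 3] / [2]
  Insert 2 (step 4): P = [2, 8] / [6] / [9];  Q = [1, 3] / [2] / [4]
  Insert 1 (step 5): P = [1, 8] / [2] / [6] / [9];  Q = [1, 3] / [2] / [4] / [5]
  Insert 7 (step 6): P = [1, 7] / [2, 8] / [6] / [9];  Q = [1, 3] / [2, 6] / [4] / [5]
  Insert 3 (step 7): P = [1, 3] / [2, 7] / [6, 8] / [9];  Q = [1, 3] / [2, 6] / [4, 7] / [5]
  Insert 5 (step 8): P = [1, 3, 5] / [2, 7] / [6, 8] / [9];  Q = [1, 3, 8] / [2, 6] / [4, 7] / [5]
  Insert 4 (step 9): P = [1, 3, 4] / [2, 5] / [6, 7] / [8] / [9];  Q = [1, 3, 8] / [2, 6] / [4, 7] / [5] / [9]
Final shape: (3, 2, 2, 1, 1).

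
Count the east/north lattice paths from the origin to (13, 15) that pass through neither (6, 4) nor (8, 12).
Number of paths = 24234000

Inclusion–exclusion. Total paths: C(28, 13) = 37442160. Through P₁: C(10, 6)·C(18, 7) = 6683040. Through P₂: C(20, 8)·C(8, 5) = 7054320. Since P₁ is strictly southwest of P₂, a monotone path through both must visit P₁ then P₂; paths through both = C(10, 6)·C(10, 2)·C(8, 5) = 529200. Avoid both = 37442160 − 6683040 − 7054320 + 529200 = 24234000.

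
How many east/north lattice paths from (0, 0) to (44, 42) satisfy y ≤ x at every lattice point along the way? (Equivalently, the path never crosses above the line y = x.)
Number of paths = 432446640387911341427340

By the reflection principle (André's argument), the number of monotone paths to (44, 42) with n ≤ m that never go above y = x is C(86, 44) − C(86, 45) = 6486699605818670121410100 − 6054252965430758779982760 = 432446640387911341427340.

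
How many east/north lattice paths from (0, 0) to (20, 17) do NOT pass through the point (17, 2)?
Number of paths = 15905229174

Total paths from (0, 0) to (20, 17): C(37, 20) = 15905368710. Paths through (17, 2): (paths (0, 0) → (17, 2)) × (paths (17, 2) → (20, 17)) = C(19, 17) · C(18, 3) = 171 · 816 = 139536. Avoidance count = 15905368710 − 139536 = 15905229174.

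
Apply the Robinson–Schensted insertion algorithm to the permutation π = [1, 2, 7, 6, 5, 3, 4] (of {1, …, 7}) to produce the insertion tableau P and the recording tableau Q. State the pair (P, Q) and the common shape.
P = [1, 2, 3, 4] / [5] / [6] / [7];  Q = [1, 2, 3, 7] / [4] / [5] / [6];  common shape = (4, 1, 1, 1)

Row-insert the values π_1, π_2, … into P one at a time, bumping the leftmost entry strictly greater than the inserted value down to the next row. The recording tableau Q records, in position (i, j), the step at which that cell was added to P.
  Insert 1 (step 1): P = [1];  Q = [1]
  Insert 2 (step 2): P = [1, 2];  Q = [1, 2]
  Insert 7 (step 3): P = [1, 2, 7];  Q = [1, 2, 3]
  Insert 6 (step 4): P = [1, 2, 6] / [7];  Q = [1, 2, 3] / [4]
  Insert 5 (step 5): P = [1, 2, 5] / [6] / [7];  Q = [1, 2, 3] / [4] / [5]
  Insert 3 (step 6): P = [1, 2, 3] / [5] / [6] / [7];  Q = [1, 2, 3] / [4] / [5] / [6]
  Insert 4 (step 7): P = [1, 2, 3, 4] / [5] / [6] / [7];  Q = [1, 2, 3, 7] / [4] / [5] / [6]
Final shape: (4, 1, 1, 1).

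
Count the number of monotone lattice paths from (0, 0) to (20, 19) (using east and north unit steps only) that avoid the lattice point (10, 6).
Number of paths = 59761583882

Total paths from (0, 0) to (20, 19): C(39, 20) = 68923264410. Paths through (10, 6): (paths (0, 0) → (10, 6)) × (paths (10, 6) → (20, 19)) = C(16, 10) · C(23, 10) = 8008 · 1144066 = 9161680528. Avoidance count = 68923264410 − 9161680528 = 59761583882.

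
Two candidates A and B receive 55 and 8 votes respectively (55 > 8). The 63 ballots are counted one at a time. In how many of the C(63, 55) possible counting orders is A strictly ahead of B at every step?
Strict-lead orderings = 2889302393

Total orderings of the 63 votes with 55 for A: C(63, 55) = 3872894697. By the Bertrand ballot formula (Cycle Lemma / reflection principle), the number of orderings in which A is strictly ahead of B throughout is (p − q)/(p + q) · C(p + q, p) = (55 − 8)/(55 + 8) · 3872894697 = 2889302393.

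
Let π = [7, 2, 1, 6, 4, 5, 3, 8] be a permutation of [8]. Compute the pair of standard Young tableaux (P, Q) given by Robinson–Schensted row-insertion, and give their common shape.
P = [1, 3, 5, 8] / [2, 4] / [6] / [7];  Q = [1, 4, 6, 8] / [2, 5] / [3] / [7];  common shape = (4, 2, 1, 1)

Row-insert the values π_1, π_2, … into P one at a time, bumping the leftmost entry strictly greater than the inserted value down to the next row. The recording tableau Q records, in position (i, j), the step at which that cell was added to P.
  Insert 7 (step 1): P = [7];  Q = [1]
  Insert 2 (step 2): P = [2] / [7];  Q = [1] / [2]
  Insert 1 (step 3): P = [1] / [2] / [7];  Q = [1] / [2] / [3]
  Insert 6 (step 4): P = [1, 6] / [2] / [7];  Q = [1, 4] / [2] / [3]
  Insert 4 (step 5): P = [1, 4] / [2, 6] / [7];  Q = [1, 4] / [2, 5] / [3]
  Insert 5 (step 6): P = [1, 4, 5] / [2, 6] / [7];  Q = [1, 4, 6] / [2, 5] / [3]
  Insert 3 (step 7): P = [1, 3, 5] / [2, 4] / [6] / [7];  Q = [1, 4, 6] / [2, 5] / [3] / [7]
  Insert 8 (step 8): P = [1, 3, 5, 8] / [2, 4] / [6] / [7];  Q = [1, 4, 6, 8] / [2, 5] / [3] / [7]
Final shape: (4, 2, 1, 1).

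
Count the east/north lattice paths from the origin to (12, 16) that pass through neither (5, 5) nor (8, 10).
Number of paths = 16176447

Inclusion–exclusion. Total paths: C(28, 12) = 30421755. Through P₁: C(10, 5)·C(18, 7) = 8019648. Through P₂: C(18, 8)·C(10, 4) = 9189180. Since P₁ is strictly southwest of P₂, a monotone path through both must visit P₁ then P₂; paths through both = C(10, 5)·C(8, 3)·C(10, 4) = 2963520. Avoid both = 30421755 − 8019648 − 9189180 + 2963520 = 16176447.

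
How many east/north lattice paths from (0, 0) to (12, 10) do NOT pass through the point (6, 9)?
Number of paths = 611611

Total paths from (0, 0) to (12, 10): C(22, 12) = 646646. Paths through (6, 9): (paths (0, 0) → (6, 9)) × (paths (6, 9) → (12, 10)) = C(15, 6) · C(7, 6) = 5005 · 7 = 35035. Avoidance count = 646646 − 35035 = 611611.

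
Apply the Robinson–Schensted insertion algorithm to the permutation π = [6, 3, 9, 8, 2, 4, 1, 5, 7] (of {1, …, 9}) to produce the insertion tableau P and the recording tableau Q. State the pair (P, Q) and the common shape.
P = [1, 4, 5, 7] / [2, 8] / [3, 9] / [6];  Q = [1, 3, 8, 9] / [2, 4] / [5, 6] / [7];  common shape = (4, 2, 2, 1)

Row-insert the values π_1, π_2, … into P one at a time, bumping the leftmost entry strictly greater than the inserted value down to the next row. The recording tableau Q records, in position (i, j), the step at which that cell was added to P.
  Insert 6 (step 1): P = [6];  Q = [1]
  Insert 3 (step 2): P = [3] / [6];  Q = [1] / [2]
  Insert 9 (step 3): P = [3, 9] / [6];  Q = [1, 3] / [2]
  Insert 8 (step 4): P = [3, 8] / [6, 9];  Q = [1, 3] / [2, 4]
  Insert 2 (step 5): P = [2, 8] / [3, 9] / [6];  Q = [1, 3] / [2, 4] / [5]
  Insert 4 (step 6): P = [2, 4] / [3, 8] / [6, 9];  Q = [1, 3] / [2, 4] / [5, 6]
  Insert 1 (step 7): P = [1, 4] / [2, 8] / [3, 9] / [6];  Q = [1, 3] / [2, 4] / [5, 6] / [7]
  Insert 5 (step 8): P = [1, 4, 5] / [2, 8] / [3, 9] / [6];  Q = [1, 3, 8] / [2, 4] / [5, 6] / [7]
  Insert 7 (step 9): P = [1, 4, 5, 7] / [2, 8] / [3, 9] / [6];  Q = [1, 3, 8, 9] / [2, 4] / [5, 6] / [7]
Final shape: (4, 2, 2, 1).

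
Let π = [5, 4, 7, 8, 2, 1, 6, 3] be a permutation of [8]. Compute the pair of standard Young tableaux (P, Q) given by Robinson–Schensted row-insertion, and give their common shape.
P = [1, 3, 8] / [2, 6] / [4, 7] / [5];  Q = [1, 3, 4] / [2, 7] / [5, 8] / [6];  common shape = (3, 2, 2, 1)

Row-insert the values π_1, π_2, … into P one at a time, bumping the leftmost entry strictly greater than the inserted value down to the next row. The recording tableau Q records, in position (i, j), the step at which that cell was added to P.
  Insert 5 (step 1): P = [5];  Q = [1]
  Insert 4 (step 2): P = [4] / [5];  Q = [1] / [2]
  Insert 7 (step 3): P = [4, 7] / [5];  Q = [1, 3] / [2]
  Insert 8 (step 4): P = [4, 7, 8] / [5];  Q = [1, 3, 4] / [2]
  Insert 2 (step 5): P = [2, 7, 8] / [4] / [5];  Q = [1, 3, 4] / [2] / [5]
  Insert 1 (step 6): P = [1, 7, 8] / [2] / [4] / [5];  Q = [1, 3, 4] / [2] / [5] / [6]
  Insert 6 (step 7): P = [1, 6, 8] / [2, 7] / [4] / [5];  Q = [1, 3, 4] / [2, 7] / [5] / [6]
  Insert 3 (step 8): P = [1, 3, 8] / [2, 6] / [4, 7] / [5];  Q = [1, 3, 4] / [2, 7] / [5, 8] / [6]
Final shape: (3, 2, 2, 1).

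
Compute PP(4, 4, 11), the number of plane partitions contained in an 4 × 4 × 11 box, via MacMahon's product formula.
PP(4, 4, 11) = 6892441920

Evaluate the triple product over i = 1..4, j = 1..4, k = 1..11. The factors are (2/1) · (3/2) · (4/3) · (5/4) · (6/5) · (7/6) · (8/7) · (9/8) · … (176 factors total). The numerators and denominators telescope so the product is an integer; carrying out the multiplication exactly gives PP(4, 4, 11) = 6892441920.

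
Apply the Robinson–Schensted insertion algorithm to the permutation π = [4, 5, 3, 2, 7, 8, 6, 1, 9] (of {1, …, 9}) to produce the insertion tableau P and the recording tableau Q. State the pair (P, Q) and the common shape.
P = [1, 5, 6, 8, 9] / [2, 7] / [3] / [4];  Q = [1, 2, 5, 6, 9] / [3, 7] / [4] / [8];  common shape = (5, 2, 1, 1)

Row-insert the values π_1, π_2, … into P one at a time, bumping the leftmost entry strictly greater than the inserted value down to the next row. The recording tableau Q records, in position (i, j), the step at which that cell was added to P.
  Insert 4 (step 1): P = [4];  Q = [1]
  Insert 5 (step 2): P = [4, 5];  Q = [1, 2]
  Insert 3 (step 3): P = [3, 5] / [4];  Q = [1, 2] / [3]
  Insert 2 (step 4): P = [2, 5] / [3] / [4];  Q = [1, 2] / [3] / [4]
  Insert 7 (step 5): P = [2, 5, 7] / [3] / [4];  Q = [1, 2, 5] / [3] / [4]
  Insert 8 (step 6): P = [2, 5, 7, 8] / [3] / [4];  Q = [1, 2, 5, 6] / [3] / [4]
  Insert 6 (step 7): P = [2, 5, 6, 8] / [3, 7] / [4];  Q = [1, 2, 5, 6] / [3, 7] / [4]
  Insert 1 (step 8): P = [1, 5, 6, 8] / [2, 7] / [3] / [4];  Q = [1, 2, 5, 6] / [3, 7] / [4] / [8]
  Insert 9 (step 9): P = [1, 5, 6, 8, 9] / [2, 7] / [3] / [4];  Q = [1, 2, 5, 6, 9] / [3, 7] / [4] / [8]
Final shape: (5, 2, 1, 1).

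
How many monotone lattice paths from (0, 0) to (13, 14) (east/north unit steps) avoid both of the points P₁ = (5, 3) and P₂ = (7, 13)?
Number of paths = 15308940

Inclusion–exclusion. Total paths: C(27, 13) = 20058300. Through P₁: C(8, 5)·C(19, 8) = 4232592. Through P₂: C(20, 7)·C(7, 6) = 542640. Since P₁ is strictly southwest of P₂, a monotone path through both must visit P₁ then P₂; paths through both = C(8, 5)·C(12, 2)·C(7, 6) = 25872. Avoid both = 20058300 − 4232592 − 542640 + 25872 = 15308940.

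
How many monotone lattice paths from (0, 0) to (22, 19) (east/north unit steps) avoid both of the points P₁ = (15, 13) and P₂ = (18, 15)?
Number of paths = 134020353240

Inclusion–exclusion. Total paths: C(41, 22) = 244662670200. Through P₁: C(28, 15)·C(13, 7) = 64250746560. Through P₂: C(33, 18)·C(8, 4) = 72601082400. Since P₁ is strictly southwest of P₂, a monotone path through both must visit P₁ then P₂; paths through both = C(28, 15)·C(5, 3)·C(8, 4) = 26209512000. Avoid both = 244662670200 − 64250746560 − 72601082400 + 26209512000 = 134020353240.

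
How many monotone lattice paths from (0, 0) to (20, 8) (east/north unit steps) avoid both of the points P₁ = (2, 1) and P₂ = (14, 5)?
Number of paths = 1147893

Inclusion–exclusion. Total paths: C(28, 20) = 3108105. Through P₁: C(3, 2)·C(25, 18) = 1442100. Through P₂: C(19, 14)·C(9, 6) = 976752. Since P₁ is strictly southwest of P₂, a monotone path through both must visit P₁ then P₂; paths through both = C(3, 2)·C(16, 12)·C(9, 6) = 458640. Avoid both = 3108105 − 1442100 − 976752 + 458640 = 1147893.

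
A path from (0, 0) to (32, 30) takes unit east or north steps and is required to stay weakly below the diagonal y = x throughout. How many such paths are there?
Number of paths = 40989428837821289

By the reflection principle (André's argument), the number of monotone paths to (32, 30) with n ≤ m that never go above y = x is C(62, 32) − C(62, 33) = 450883717216034179 − 409894288378212890 = 40989428837821289.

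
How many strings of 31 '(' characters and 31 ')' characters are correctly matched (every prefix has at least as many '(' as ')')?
C_31 = 14544636039226909

These balanced parentheses are counted by the Catalan number C_n = (1/(n + 1)) · C(2n, n). For n = 31: C_31 = (1/32) · C(62, 31) = 465428353255261088/32 = 14544636039226909.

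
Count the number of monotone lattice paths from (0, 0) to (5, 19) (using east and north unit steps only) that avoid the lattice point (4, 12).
Number of paths = 27944

Total paths from (0, 0) to (5, 19): C(24, 5) = 42504. Paths through (4, 12): (paths (0, 0) → (4, 12)) × (paths (4, 12) → (5, 19)) = C(16, 4) · C(8, 1) = 1820 · 8 = 14560. Avoidance count = 42504 − 14560 = 27944.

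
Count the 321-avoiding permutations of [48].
C_48 = 131327898242169365477991900

These 321-avoiding permutations are counted by the Catalan number C_n = (1/(n + 1)) · C(2n, n). For n = 48: C_48 = (1/49) · C(96, 48) = 6435067013866298908421603100/49 = 131327898242169365477991900.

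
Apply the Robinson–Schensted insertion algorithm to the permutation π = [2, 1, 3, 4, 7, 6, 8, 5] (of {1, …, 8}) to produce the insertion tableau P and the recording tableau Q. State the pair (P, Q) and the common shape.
P = [1, 3, 4, 5, 8] / [2, 6] / [7];  Q = [1, 3, 4, 5, 7] / [2, 6] / [8];  common shape = (5, 2, 1)

Row-insert the values π_1, π_2, … into P one at a time, bumping the leftmost entry strictly greater than the inserted value down to the next row. The recording tableau Q records, in position (i, j), the step at which that cell was added to P.
  Insert 2 (step 1): P = [2];  Q = [1]
  Insert 1 (step 2): P = [1] / [2];  Q = [1] / [2]
  Insert 3 (step 3): P = [1, 3] / [2];  Q = [1, 3] / [2]
  Insert 4 (step 4): P = [1, 3, 4] / [2];  Q = [1, 3, 4] / [2]
  Insert 7 (step 5): P = [1, 3, 4, 7] / [2];  Q = [1, 3, 4, 5] / [2]
  Insert 6 (step 6): P = [1, 3, 4, 6] / [2, 7];  Q = [1, 3, 4, 5] / [2, 6]
  Insert 8 (step 7): P = [1, 3, 4, 6, 8] / [2, 7];  Q = [1, 3, 4, 5, 7] / [2, 6]
  Insert 5 (step 8): P = [1, 3, 4, 5, 8] / [2, 6] / [7];  Q = [1, 3, 4, 5, 7] / [2, 6] / [8]
Final shape: (5, 2, 1).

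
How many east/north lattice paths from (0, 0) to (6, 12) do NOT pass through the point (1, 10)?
Number of paths = 18333

Total paths from (0, 0) to (6, 12): C(18, 6) = 18564. Paths through (1, 10): (paths (0, 0) → (1, 10)) × (paths (1, 10) → (6, 12)) = C(11, 1) · C(7, 5) = 11 · 21 = 231. Avoidance count = 18564 − 231 = 18333.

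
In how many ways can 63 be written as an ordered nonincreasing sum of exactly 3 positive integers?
p(63, 3 parts) = 331

Partitions of n into exactly k parts are in bijection with partitions of n − k into at most k parts (subtract 1 from each part). So p(63, exactly 3) = p(60, parts ≤ 3). Computing via the recurrence p(m, j) = p(m, j−1) + p(m−j, j) gives 331.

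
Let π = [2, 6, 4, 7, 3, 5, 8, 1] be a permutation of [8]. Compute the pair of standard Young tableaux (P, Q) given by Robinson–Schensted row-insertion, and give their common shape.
P = [1, 3, 5, 8] / [2, 7] / [4] / [6];  Q = [1, 2, 4, 7] / [3, 6] / [5] / [8];  common shape = (4, 2, 1, 1)

Row-insert the values π_1, π_2, … into P one at a time, bumping the leftmost entry strictly greater than the inserted value down to the next row. The recording tableau Q records, in position (i, j), the step at which that cell was added to P.
  Insert 2 (step 1): P = [2];  Q = [1]
  Insert 6 (step 2): P = [2, 6];  Q = [1, 2]
  Insert 4 (step 3): P = [2, 4] / [6];  Q = [1, 2] / [3]
  Insert 7 (step 4): P = [2, 4, 7] / [6];  Q = [1, 2, 4] / [3]
  Insert 3 (step 5): P = [2, 3, 7] / [4] / [6];  Q = [1, 2, 4] / [3] / [5]
  Insert 5 (step 6): P = [2, 3, 5] / [4, 7] / [6];  Q = [1, 2, 4] / [3, 6] / [5]
  Insert 8 (step 7): P = [2, 3, 5, 8] / [4, 7] / [6];  Q = [1, 2, 4, 7] / [3, 6] / [5]
  Insert 1 (step 8): P = [1, 3, 5, 8] / [2, 7] / [4] / [6];  Q = [1, 2, 4, 7] / [3, 6] / [5] / [8]
Final shape: (4, 2, 1, 1).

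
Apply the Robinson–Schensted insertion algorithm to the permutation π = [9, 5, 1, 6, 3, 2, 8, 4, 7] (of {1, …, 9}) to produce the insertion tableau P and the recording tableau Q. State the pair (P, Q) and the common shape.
P = [1, 2, 4, 7] / [3, 6, 8] / [5] / [9];  Q = [1, 4, 7, 9] / [2, 5, 8] / [3] / [6];  common shape = (4, 3, 1, 1)

Row-insert the values π_1, π_2, … into P one at a time, bumping the leftmost entry strictly greater than the inserted value down to the next row. The recording tableau Q records, in position (i, j), the step at which that cell was added to P.
  Insert 9 (step 1): P = [9];  Q = [1]
  Insert 5 (step 2): P = [5] / [9];  Q = [1] / [2]
  Insert 1 (step 3): P = [1] / [5] / [9];  Q = [1] / [2] / [3]
  Insert 6 (step 4): P = [1, 6] / [5] / [9];  Q = [1, 4] / [2] / [3]
  Insert 3 (step 5): P = [1, 3] / [5, 6] / [9];  Q = [1, 4] / [2, 5] / [3]
  Insert 2 (step 6): P = [1, 2] / [3, 6] / [5] / [9];  Q = [1, 4] / [2, 5] / [3] / [6]
  Insert 8 (step 7): P = [1, 2, 8] / [3, 6] / [5] / [9];  Q = [1, 4, 7] / [2, 5] / [3] / [6]
  Insert 4 (step 8): P = [1, 2, 4] / [3, 6, 8] / [5] / [9];  Q = [1, 4, 7] / [2, 5, 8] / [3] / [6]
  Insert 7 (step 9): P = [1, 2, 4, 7] / [3, 6, 8] / [5] / [9];  Q = [1, 4, 7, 9] / [2, 5, 8] / [3] / [6]
Final shape: (4, 3, 1, 1).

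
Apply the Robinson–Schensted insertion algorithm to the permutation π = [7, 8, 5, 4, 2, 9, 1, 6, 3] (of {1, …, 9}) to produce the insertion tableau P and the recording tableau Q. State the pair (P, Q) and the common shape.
P = [1, 3, 9] / [2, 6] / [4, 8] / [5] / [7];  Q = [1, 2, 6] / [3, 8] / [4, 9] / [5] / [7];  common shape = (3, 2, 2, 1, 1)

Row-insert the values π_1, π_2, … into P one at a time, bumping the leftmost entry strictly greater than the inserted value down to the next row. The recording tableau Q records, in position (i, j), the step at which that cell was added to P.
  Insert 7 (step 1): P = [7];  Q = [1]
  Insert 8 (step 2): P = [7, 8];  Q = [1, 2]
  Insert 5 (step 3): P = [5, 8] / [7];  Q = [1, 2] / [3]
  Insert 4 (step 4): P = [4, 8] / [5] / [7];  Q = [1, 2] / [3] / [4]
  Insert 2 (step 5): P = [2, 8] / [4] / [5] / [7];  Q = [1, 2] / [3] / [4] / [5]
  Insert 9 (step 6): P = [2, 8, 9] / [4] / [5] / [7];  Q = [1, 2, 6] / [3] / [4] / [5]
  Insert 1 (step 7): P = [1, 8, 9] / [2] / [4] / [5] / [7];  Q = [1, 2, 6] / [3] / [4] / [5] / [7]
  Insert 6 (step 8): P = [1, 6, 9] / [2, 8] / [4] / [5] / [7];  Q = [1, 2, 6] / [3, 8] / [4] / [5] / [7]
  Insert 3 (step 9): P = [1, 3, 9] / [2, 6] / [4, 8] / [5] / [7];  Q = [1, 2, 6] / [3, 8] / [4, 9] / [5] / [7]
Final shape: (3, 2, 2, 1, 1).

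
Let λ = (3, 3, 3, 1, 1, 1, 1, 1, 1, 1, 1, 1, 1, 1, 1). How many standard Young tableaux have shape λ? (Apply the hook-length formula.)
# SYT of shape (3, 3, 3, 1, 1, 1, 1, 1, 1, 1, 1, 1, 1, 1, 1) = 181545

Hook-length formula: f^λ = n! / Π hook(c), product over all cells c of the Young diagram. For λ = (3, 3, 3, 1, 1, 1, 1, 1, 1, 1, 1, 1, 1, 1, 1), n = 21 boxes. Hook lengths by row (left-to-right, top-to-bottom): [17, 4, 3]; [16, 3, 2]; [15, 2, 1]; [12]; [11]; [10]; [9]; [8]; [7]; [6]; [5]; [4]; [3]; [2]; [1]. Product of hooks = 281423020032000. So f^λ = 21! / 281423020032000 = 51090942171709440000 / 281423020032000 = 181545.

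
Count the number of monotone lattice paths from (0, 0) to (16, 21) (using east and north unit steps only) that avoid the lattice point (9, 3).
Number of paths = 12770020670

Total paths from (0, 0) to (16, 21): C(37, 16) = 12875774670. Paths through (9, 3): (paths (0, 0) → (9, 3)) × (paths (9, 3) → (16, 21)) = C(12, 9) · C(25, 7) = 220 · 480700 = 105754000. Avoidance count = 12875774670 − 105754000 = 12770020670.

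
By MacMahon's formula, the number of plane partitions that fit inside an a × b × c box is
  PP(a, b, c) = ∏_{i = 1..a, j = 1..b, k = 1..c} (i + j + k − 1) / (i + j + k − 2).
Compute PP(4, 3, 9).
PP(4, 3, 9) = 13026013

Evaluate the triple product over i = 1..4, j = 1..3, k = 1..9. The factors are (2/1) · (3/2) · (4/3) · (5/4) · (6/5) · (7/6) · (8/7) · (9/8) · … (108 factors total). The numerators and denominators telescope so the product is an integer; carrying out the multiplication exactly gives PP(4, 3, 9) = 13026013.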